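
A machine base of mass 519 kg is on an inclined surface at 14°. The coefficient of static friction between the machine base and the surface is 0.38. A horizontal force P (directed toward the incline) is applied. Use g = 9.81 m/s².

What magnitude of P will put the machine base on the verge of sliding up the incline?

At impending motion up the slope, friction acts down-slope at its limit: f = μ_s N.
Perpendicular to the incline: N = m g cos θ + P sin θ.
Along the incline: P cos θ = m g sin θ + μ_s N = m g sin θ + μ_s (m g cos θ + P sin θ).
Solving, P (cos θ − μ_s sin θ) = m g (sin θ + μ_s cos θ), so P = 519×9.81×(sin 14° + 0.38 cos 14°)/(cos 14° − 0.38 sin 14°) = 5090×0.6106/0.8784 = 3540 N.

P ≈ 3540 N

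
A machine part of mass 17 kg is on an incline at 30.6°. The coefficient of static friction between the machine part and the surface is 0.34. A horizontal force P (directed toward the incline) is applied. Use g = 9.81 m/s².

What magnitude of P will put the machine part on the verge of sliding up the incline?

At impending motion up the slope, friction acts down-slope at its limit: f = μ_s N.
Perpendicular to the incline: N = m g cos θ + P sin θ.
Along the incline: P cos θ = m g sin θ + μ_s N = m g sin θ + μ_s (m g cos θ + P sin θ).
Solving, P (cos θ − μ_s sin θ) = m g (sin θ + μ_s cos θ), so P = 17×9.81×(sin 30.6° + 0.34 cos 30.6°)/(cos 30.6° − 0.34 sin 30.6°) = 167×0.8017/0.6877 = 194 N.

P ≈ 194 N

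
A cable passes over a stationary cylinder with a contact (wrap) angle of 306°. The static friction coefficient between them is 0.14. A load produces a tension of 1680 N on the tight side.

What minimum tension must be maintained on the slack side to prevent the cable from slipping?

T_min ≈ 795 N

Capstan equation at impending slip: T_tight/T_slack = e^{μβ}.
β = 306° = 5.341 rad; e^{μβ} = e^{0.14×5.341} = 2.112.
T_slack = T_tight / e^{μβ} = 1680 / 2.112 = 795 N.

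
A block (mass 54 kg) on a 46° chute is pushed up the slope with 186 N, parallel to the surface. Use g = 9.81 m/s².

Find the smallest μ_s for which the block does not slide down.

μ_s,min ≈ 0.53

N = m g cos θ = 368 N.
Friction must make up the shortfall along the incline: f = m g sin θ − P = 381.1 − 186 = 195.1 N.
At the threshold f = μ_s N, so μ_s,min = 195.1/368 = 0.53.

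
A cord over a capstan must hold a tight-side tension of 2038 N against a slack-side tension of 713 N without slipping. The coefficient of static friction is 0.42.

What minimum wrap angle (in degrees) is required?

T₂/T₁ = e^{μβ} → β = ln(T₂/T₁)/μ.
β = ln(2038/713)/0.42 = 1.05/0.42 = 2.501 rad.
In degrees: β = 2.501 × 180/π = 143°.

β_min ≈ 143°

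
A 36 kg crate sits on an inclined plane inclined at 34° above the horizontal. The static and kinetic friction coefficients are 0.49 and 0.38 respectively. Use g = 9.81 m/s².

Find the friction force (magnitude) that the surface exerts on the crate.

The normal reaction is N = m g cos θ = 292.8 N.
For equilibrium along the incline, friction must balance the weight component: f = m g sin θ = 197.5 N up the slope.
The static-friction ceiling is μ_s N = 0.49 × 292.8 = 143.5 N.
Since |197.5| > 143.5 N, static friction cannot hold it; the crate slides down the incline and kinetic friction applies: f = μ_k N = 0.38 × 292.8 = 111 N.

f ≈ 111 N (up the incline)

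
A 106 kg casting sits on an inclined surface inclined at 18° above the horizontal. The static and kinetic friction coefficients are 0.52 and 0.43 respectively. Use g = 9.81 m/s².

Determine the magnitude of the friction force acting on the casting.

f ≈ 321 N (up the incline)

The normal reaction is N = m g cos θ = 989 N.
Along the slope the weight component is m g sin θ = 321.3 N; friction must supply exactly this, acting up-slope.
Maximum static friction available: μ_s N = 0.52 × 989 = 514.3 N.
Since |321.3| ≤ 514.3 N, no slip — friction simply equals what equilibrium demands.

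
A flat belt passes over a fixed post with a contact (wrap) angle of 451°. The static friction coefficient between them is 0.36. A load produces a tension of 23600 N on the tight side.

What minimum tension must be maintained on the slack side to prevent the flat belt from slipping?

Capstan equation at impending slip: T_tight/T_slack = e^{μβ}.
β = 451° = 7.871 rad; e^{μβ} = e^{0.36×7.871} = 17.01.
T_slack = T_tight / e^{μβ} = 23600 / 17.01 = 1390 N.

T_min ≈ 1390 N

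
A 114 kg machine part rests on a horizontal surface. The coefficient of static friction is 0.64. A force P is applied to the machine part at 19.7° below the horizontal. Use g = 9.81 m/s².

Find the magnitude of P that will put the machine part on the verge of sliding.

N = m g + P sin α (the push presses the machine part into the horizontal surface).
At impending slip, P cos α = μ_s N = μ_s (m g + P sin α).
Solving: P (cos α − μ_s sin α) = μ_s m g → P = 0.64×1120/(cos 19.7° − 0.64 sin 19.7°) = 716/0.7257 = 986 N.

P ≈ 986 N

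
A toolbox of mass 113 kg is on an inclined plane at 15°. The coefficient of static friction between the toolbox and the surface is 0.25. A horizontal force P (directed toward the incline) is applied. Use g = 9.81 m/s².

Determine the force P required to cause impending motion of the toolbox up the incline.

At impending motion up the slope, friction acts down-slope at its limit: f = μ_s N.
Perpendicular to the incline: N = m g cos θ + P sin θ.
Along the incline: P cos θ = m g sin θ + μ_s N = m g sin θ + μ_s (m g cos θ + P sin θ).
Solving, P (cos θ − μ_s sin θ) = m g (sin θ + μ_s cos θ), so P = 113×9.81×(sin 15° + 0.25 cos 15°)/(cos 15° − 0.25 sin 15°) = 1110×0.5003/0.9012 = 615 N.

P ≈ 615 N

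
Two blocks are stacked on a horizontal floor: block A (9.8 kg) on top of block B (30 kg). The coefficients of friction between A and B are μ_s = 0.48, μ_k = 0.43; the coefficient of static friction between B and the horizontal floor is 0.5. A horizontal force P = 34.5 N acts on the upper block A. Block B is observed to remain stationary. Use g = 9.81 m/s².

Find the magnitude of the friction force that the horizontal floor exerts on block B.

The normal force B exerts on A is simply A's weight, N₁ = 96.14 N.
So the A–B interface can sustain at most μ_s N₁ = 46.15 N of static friction.
P = 34.5 N is within that limit, so A and B move together (both at rest); the A–B friction is simply f₁ = P = 34.5 N.
By Newton's third law B feels 34.5 N forward from A. With B stationary, the floor's static friction on B balances it: f₂ = 34.5 N (well within μ_s(m_A+m_B)g = 195.2 N).

f ≈ 34.5 N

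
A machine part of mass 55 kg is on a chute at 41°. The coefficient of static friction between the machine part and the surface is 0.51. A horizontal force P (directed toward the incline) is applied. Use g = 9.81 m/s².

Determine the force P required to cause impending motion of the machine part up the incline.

P ≈ 1340 N

At impending motion up the slope, friction acts down-slope at its limit: f = μ_s N.
Perpendicular to the incline: N = m g cos θ + P sin θ.
Along the incline: P cos θ = m g sin θ + μ_s N = m g sin θ + μ_s (m g cos θ + P sin θ).
Solving, P (cos θ − μ_s sin θ) = m g (sin θ + μ_s cos θ), so P = 55×9.81×(sin 41° + 0.51 cos 41°)/(cos 41° − 0.51 sin 41°) = 540×1.041/0.4201 = 1340 N.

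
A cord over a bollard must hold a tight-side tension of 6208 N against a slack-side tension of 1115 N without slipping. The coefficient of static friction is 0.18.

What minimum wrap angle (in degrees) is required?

β_min ≈ 547°

T₂/T₁ = e^{μβ} → β = ln(T₂/T₁)/μ.
β = ln(6208/1115)/0.18 = 1.717/0.18 = 9.539 rad.
In degrees: β = 9.539 × 180/π = 547°.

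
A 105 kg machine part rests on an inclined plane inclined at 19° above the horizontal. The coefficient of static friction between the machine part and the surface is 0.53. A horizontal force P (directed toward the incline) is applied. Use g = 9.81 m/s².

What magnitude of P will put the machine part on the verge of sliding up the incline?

At impending motion up the slope, friction acts down-slope at its limit: f = μ_s N.
Perpendicular to the incline: N = m g cos θ + P sin θ.
Along the incline: P cos θ = m g sin θ + μ_s N = m g sin θ + μ_s (m g cos θ + P sin θ).
Solving, P (cos θ − μ_s sin θ) = m g (sin θ + μ_s cos θ), so P = 105×9.81×(sin 19° + 0.53 cos 19°)/(cos 19° − 0.53 sin 19°) = 1030×0.8267/0.773 = 1100 N.

P ≈ 1100 N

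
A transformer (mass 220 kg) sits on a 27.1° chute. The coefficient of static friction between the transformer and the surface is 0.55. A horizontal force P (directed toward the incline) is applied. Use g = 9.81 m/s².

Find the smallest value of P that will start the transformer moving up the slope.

At impending motion up the slope, friction acts down-slope at its limit: f = μ_s N.
Perpendicular to the incline: N = m g cos θ + P sin θ.
Along the incline: P cos θ = m g sin θ + μ_s N = m g sin θ + μ_s (m g cos θ + P sin θ).
Solving, P (cos θ − μ_s sin θ) = m g (sin θ + μ_s cos θ), so P = 220×9.81×(sin 27.1° + 0.55 cos 27.1°)/(cos 27.1° − 0.55 sin 27.1°) = 2160×0.9452/0.6397 = 3190 N.

P ≈ 3190 N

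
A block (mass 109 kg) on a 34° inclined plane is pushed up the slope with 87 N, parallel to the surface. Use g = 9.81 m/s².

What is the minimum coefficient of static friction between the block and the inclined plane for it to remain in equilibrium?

μ_s,min ≈ 0.576

N = m g cos θ = 886.5 N.
Friction must make up the shortfall along the incline: f = m g sin θ − P = 597.9 − 87 = 510.9 N.
At the threshold f = μ_s N, so μ_s,min = 510.9/886.5 = 0.576.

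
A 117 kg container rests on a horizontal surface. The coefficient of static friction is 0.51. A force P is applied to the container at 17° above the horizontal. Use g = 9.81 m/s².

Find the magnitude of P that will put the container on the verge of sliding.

N = m g − P sin α (the pull lifts the container).
At impending slip, P cos α = μ_s N = μ_s (m g − P sin α).
Solving: P (cos α + μ_s sin α) = μ_s m g → P = 0.51×1150/(cos 17° + 0.51 sin 17°) = 585/1.105 = 530 N.

P ≈ 530 N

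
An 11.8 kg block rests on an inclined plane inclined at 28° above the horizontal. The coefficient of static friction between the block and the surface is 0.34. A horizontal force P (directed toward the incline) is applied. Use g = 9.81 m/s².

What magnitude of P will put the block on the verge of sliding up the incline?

At impending motion up the slope, friction acts down-slope at its limit: f = μ_s N.
Perpendicular to the incline: N = m g cos θ + P sin θ.
Along the incline: P cos θ = m g sin θ + μ_s N = m g sin θ + μ_s (m g cos θ + P sin θ).
Solving, P (cos θ − μ_s sin θ) = m g (sin θ + μ_s cos θ), so P = 11.8×9.81×(sin 28° + 0.34 cos 28°)/(cos 28° − 0.34 sin 28°) = 116×0.7697/0.7233 = 123 N.

P ≈ 123 N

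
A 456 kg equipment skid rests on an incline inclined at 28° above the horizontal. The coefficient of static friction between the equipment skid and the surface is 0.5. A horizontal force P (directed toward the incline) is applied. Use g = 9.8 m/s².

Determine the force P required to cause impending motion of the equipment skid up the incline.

P ≈ 6280 N

At impending motion up the slope, friction acts down-slope at its limit: f = μ_s N.
Perpendicular to the incline: N = m g cos θ + P sin θ.
Along the incline: P cos θ = m g sin θ + μ_s N = m g sin θ + μ_s (m g cos θ + P sin θ).
Solving, P (cos θ − μ_s sin θ) = m g (sin θ + μ_s cos θ), so P = 456×9.8×(sin 28° + 0.5 cos 28°)/(cos 28° − 0.5 sin 28°) = 4470×0.9109/0.6482 = 6280 N.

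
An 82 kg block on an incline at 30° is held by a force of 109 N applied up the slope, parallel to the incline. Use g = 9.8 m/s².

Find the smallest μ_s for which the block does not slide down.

μ_s,min ≈ 0.421

N = m g cos θ = 695.9 N.
Friction must make up the shortfall along the incline: f = m g sin θ − P = 401.8 − 109 = 292.8 N.
At the threshold f = μ_s N, so μ_s,min = 292.8/695.9 = 0.421.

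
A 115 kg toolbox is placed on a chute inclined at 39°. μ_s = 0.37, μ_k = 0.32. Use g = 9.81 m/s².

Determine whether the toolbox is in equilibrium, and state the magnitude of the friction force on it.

N = m g cos θ = 877 N.
Down-slope weight component: m g sin θ = 710 N.
μ_s N = 324 N.
710 > 324 N, so it slides; kinetic friction f = μ_k N = 0.32×877 = 281 N.

f ≈ 281 N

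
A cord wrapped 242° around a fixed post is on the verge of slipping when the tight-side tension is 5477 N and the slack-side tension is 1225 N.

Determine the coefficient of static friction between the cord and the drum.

μ ≈ 0.355

T₂/T₁ = e^{μβ} → μ = ln(T₂/T₁)/β.
β = 242° = 4.224 rad.
μ = ln(5477/1225)/4.224 = ln(4.471)/4.224 = 0.355.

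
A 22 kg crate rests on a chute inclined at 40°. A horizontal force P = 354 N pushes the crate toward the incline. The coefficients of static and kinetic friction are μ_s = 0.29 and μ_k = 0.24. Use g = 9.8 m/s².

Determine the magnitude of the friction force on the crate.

Normal direction: N = m g cos θ + P sin θ = 392.7 N.
Parallel to the incline: P cos θ − m g sin θ = 271.2 − 138.6 = 132.6 N; the friction needed to balance this is 132.6 N acting down the slope.
The limit of static friction is μ_s N = 113.9 N.
The required 132.6 N exceeds the static limit, so the crate slides up-slope and f = μ_k N = 0.24×392.7 = 94.2 N.

f ≈ 94.2 N (down the incline)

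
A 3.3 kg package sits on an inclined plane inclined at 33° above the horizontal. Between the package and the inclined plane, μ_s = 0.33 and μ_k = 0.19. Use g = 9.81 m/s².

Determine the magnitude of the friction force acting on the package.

The normal reaction is N = m g cos θ = 27.15 N.
For equilibrium along the incline, friction must balance the weight component: f = m g sin θ = 17.63 N up the slope.
Static friction can supply at most μ_s N = 8.96 N.
|17.63| exceeds 8.96 N, so the package slips down-slope; friction is kinetic, f = μ_k N = 0.19×27.15 = 5.16 N.

f ≈ 5.16 N (up the incline)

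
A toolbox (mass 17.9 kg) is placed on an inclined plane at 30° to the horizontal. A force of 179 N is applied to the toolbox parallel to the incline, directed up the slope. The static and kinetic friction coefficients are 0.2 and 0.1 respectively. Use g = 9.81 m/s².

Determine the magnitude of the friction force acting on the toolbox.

f ≈ 15.2 N (down the incline)

Perpendicular to the surface, N = m g cos θ = 17.9·9.81·cos 30° = 152.1 N.
Parallel to the incline, ΣF = 0 gives f = m g sin θ − P = 87.8 − 179 = -91.2 N (up-slope positive).
Maximum static friction available: μ_s N = 0.2 × 152.1 = 30.41 N.
|-91.2| exceeds 30.41 N, so the toolbox slips up-slope; friction is kinetic, f = μ_k N = 0.1×152.1 = 15.2 N.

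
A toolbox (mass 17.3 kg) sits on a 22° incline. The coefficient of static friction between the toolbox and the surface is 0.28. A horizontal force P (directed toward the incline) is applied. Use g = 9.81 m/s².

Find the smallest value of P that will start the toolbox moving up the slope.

At impending motion up the slope, friction acts down-slope at its limit: f = μ_s N.
Perpendicular to the incline: N = m g cos θ + P sin θ.
Along the incline: P cos θ = m g sin θ + μ_s N = m g sin θ + μ_s (m g cos θ + P sin θ).
Solving, P (cos θ − μ_s sin θ) = m g (sin θ + μ_s cos θ), so P = 17.3×9.81×(sin 22° + 0.28 cos 22°)/(cos 22° − 0.28 sin 22°) = 170×0.6342/0.8223 = 131 N.

P ≈ 131 N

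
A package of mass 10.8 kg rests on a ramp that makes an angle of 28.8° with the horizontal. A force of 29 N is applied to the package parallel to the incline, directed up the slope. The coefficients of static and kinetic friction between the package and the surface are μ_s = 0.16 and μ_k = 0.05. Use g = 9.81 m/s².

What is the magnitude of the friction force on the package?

The normal reaction is N = m g cos θ = 92.84 N.
Parallel to the incline, ΣF = 0 gives f = m g sin θ − P = 51.04 − 29 = 22.04 N (up-slope positive).
Maximum static friction available: μ_s N = 0.16 × 92.84 = 14.85 N.
|22.04| exceeds 14.85 N, so the package slips down-slope; friction is kinetic, f = μ_k N = 0.05×92.84 = 4.64 N.

f ≈ 4.64 N (up the incline)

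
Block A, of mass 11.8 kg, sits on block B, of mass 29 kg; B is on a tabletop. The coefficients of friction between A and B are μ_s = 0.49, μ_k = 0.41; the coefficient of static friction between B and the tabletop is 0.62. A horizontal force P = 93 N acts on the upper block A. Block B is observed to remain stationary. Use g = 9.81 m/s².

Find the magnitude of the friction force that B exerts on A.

f ≈ 47.5 N

Normal force at the A–B interface: N₁ = m_A g = 115.8 N.
So the A–B interface can sustain at most μ_s N₁ = 56.72 N of static friction.
P = 93 N exceeds that limit, so A slips over B and the interface friction becomes kinetic: f₁ = μ_k N₁ = 0.41×115.8 = 47.5 N.
B experiences an equal 47.5 N forward from A (third law). B is in equilibrium, so the floor supplies f₂ = 47.5 N of static friction (limit μ_s(m_A+m_B)g = 248.2 N, not exceeded).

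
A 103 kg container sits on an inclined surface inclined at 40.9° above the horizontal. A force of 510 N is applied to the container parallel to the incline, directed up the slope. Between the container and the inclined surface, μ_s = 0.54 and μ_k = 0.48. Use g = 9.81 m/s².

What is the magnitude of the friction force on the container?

The normal reaction is N = m g cos θ = 763.7 N.
For equilibrium along the incline the friction force must supply f = m g sin θ − P = 661.6 − 510 = 151.6 N (positive meaning up-slope).
Static friction can supply at most μ_s N = 412.4 N.
Since |151.6| ≤ 412.4 N, the container remains in static equilibrium and friction takes exactly the required value.

f ≈ 152 N (up the incline)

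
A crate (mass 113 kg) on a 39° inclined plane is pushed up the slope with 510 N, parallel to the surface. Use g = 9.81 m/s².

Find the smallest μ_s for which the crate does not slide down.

N = m g cos θ = 861.5 N.
Friction must make up the shortfall along the incline: f = m g sin θ − P = 697.6 − 510 = 187.6 N.
At the threshold f = μ_s N, so μ_s,min = 187.6/861.5 = 0.218.

μ_s,min ≈ 0.218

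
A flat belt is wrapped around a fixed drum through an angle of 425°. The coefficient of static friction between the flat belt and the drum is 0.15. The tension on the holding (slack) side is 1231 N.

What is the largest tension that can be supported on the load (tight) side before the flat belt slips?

T_max ≈ 3750 N

At impending slip the capstan equation gives T₂/T₁ = e^{μβ} with β in radians.
β = 425° × π/180 = 7.418 rad.
e^{μβ} = e^{0.15×7.418} = 3.042.
T₂ = T₁ · e^{μβ} = 1231 × 3.042 = 3750 N.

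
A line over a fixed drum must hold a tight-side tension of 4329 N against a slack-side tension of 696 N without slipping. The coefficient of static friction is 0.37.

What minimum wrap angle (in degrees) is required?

T₂/T₁ = e^{μβ} → β = ln(T₂/T₁)/μ.
β = ln(4329/696)/0.37 = 1.828/0.37 = 4.94 rad.
In degrees: β = 4.94 × 180/π = 283°.

β_min ≈ 283°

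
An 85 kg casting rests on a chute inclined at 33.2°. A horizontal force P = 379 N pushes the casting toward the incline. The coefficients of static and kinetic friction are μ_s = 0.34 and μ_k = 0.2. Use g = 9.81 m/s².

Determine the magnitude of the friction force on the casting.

Normal direction: N = m g cos θ + P sin θ = 905.3 N.
Along the incline, the net driving force (taking up-slope positive) is P cos θ − m g sin θ = 317.1 − 456.6 = -139.5 N, so equilibrium requires friction f = 139.5 N (up-slope).
The limit of static friction is μ_s N = 307.8 N.
|f_req| = 139.5 ≤ 307.8 N → the casting is in equilibrium; friction equals the required value.

f ≈ 139 N (up the incline)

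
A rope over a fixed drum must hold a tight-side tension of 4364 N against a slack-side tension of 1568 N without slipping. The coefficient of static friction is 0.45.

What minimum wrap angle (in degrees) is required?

β_min ≈ 130°

T₂/T₁ = e^{μβ} → β = ln(T₂/T₁)/μ.
β = ln(4364/1568)/0.45 = 1.024/0.45 = 2.275 rad.
In degrees: β = 2.275 × 180/π = 130°.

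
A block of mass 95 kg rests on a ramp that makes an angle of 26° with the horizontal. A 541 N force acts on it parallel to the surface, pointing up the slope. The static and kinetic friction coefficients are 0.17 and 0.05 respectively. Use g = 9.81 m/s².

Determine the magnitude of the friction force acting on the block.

Normal force: N = m g cos θ = 95 × 9.81 × cos 26° = 837.6 N.
For equilibrium along the incline the friction force must supply f = m g sin θ − P = 408.5 − 541 = -132.5 N (positive meaning up-slope).
Static friction can supply at most μ_s N = 142.4 N.
Since |-132.5| ≤ 142.4 N, no slip — friction simply equals what equilibrium demands.

f ≈ 132 N (down the incline)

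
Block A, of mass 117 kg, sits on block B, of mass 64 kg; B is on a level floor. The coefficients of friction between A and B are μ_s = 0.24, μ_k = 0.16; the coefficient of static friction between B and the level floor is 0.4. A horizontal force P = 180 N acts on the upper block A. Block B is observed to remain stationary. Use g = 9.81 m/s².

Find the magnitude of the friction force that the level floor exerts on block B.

f ≈ 180 N

Between the blocks, N₁ = m_A g = 1148 N.
So the A–B interface can sustain at most μ_s N₁ = 275.5 N of static friction.
Since P = 180 N ≤ 275.5 N, A does not slip on B; friction on A equals P = 180 N.
B experiences an equal 180 N forward from A (third law). B is in equilibrium, so the floor supplies f₂ = 180 N of static friction (limit μ_s(m_A+m_B)g = 710.2 N, not exceeded).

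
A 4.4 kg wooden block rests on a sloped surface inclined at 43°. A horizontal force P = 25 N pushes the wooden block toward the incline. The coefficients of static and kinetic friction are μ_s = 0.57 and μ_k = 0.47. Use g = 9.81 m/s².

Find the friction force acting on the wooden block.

f ≈ 11.2 N (up the incline)

Normal direction: N = m g cos θ + P sin θ = 48.62 N.
Parallel to the incline: P cos θ − m g sin θ = 18.28 − 29.44 = -11.15 N; the friction needed to balance this is 11.15 N acting up the slope.
The limit of static friction is μ_s N = 27.71 N.
|f_req| = 11.15 ≤ 27.71 N → the wooden block is in equilibrium; friction equals the required value.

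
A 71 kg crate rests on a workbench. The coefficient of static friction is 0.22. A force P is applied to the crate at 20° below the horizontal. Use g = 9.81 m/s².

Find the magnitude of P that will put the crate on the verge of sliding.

N = m g + P sin α (the push presses the crate into the workbench).
At impending slip, P cos α = μ_s N = μ_s (m g + P sin α).
Solving: P (cos α − μ_s sin α) = μ_s m g → P = 0.22×697/(cos 20° − 0.22 sin 20°) = 153/0.8644 = 177 N.

P ≈ 177 N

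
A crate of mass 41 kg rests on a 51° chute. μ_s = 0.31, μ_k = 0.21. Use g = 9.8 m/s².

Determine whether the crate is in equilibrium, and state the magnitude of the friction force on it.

N = m g cos θ = 253 N.
Down-slope weight component: m g sin θ = 312 N.
μ_s N = 78.4 N.
312 > 78.4 N, so it slides; kinetic friction f = μ_k N = 0.21×253 = 53.1 N.

f ≈ 53.1 N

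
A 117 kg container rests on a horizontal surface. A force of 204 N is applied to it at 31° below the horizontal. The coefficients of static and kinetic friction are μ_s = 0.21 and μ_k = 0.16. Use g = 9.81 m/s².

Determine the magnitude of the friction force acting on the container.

Vertical equilibrium gives N = m g + P sin α = 1253 N.
Horizontally, friction must balance P cos α = 174.9 N.
The static-friction limit is μ_s N = 263.1 N.
Since 174.9 N does not exceed the limit, the container stays at rest and f = 175 N.

f ≈ 175 N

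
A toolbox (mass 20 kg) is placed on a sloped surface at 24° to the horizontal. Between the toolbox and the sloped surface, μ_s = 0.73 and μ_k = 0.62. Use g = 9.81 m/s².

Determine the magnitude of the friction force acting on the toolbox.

f ≈ 79.8 N (up the incline)

Normal force: N = m g cos θ = 20 × 9.81 × cos 24° = 179.2 N.
For equilibrium along the incline, friction must balance the weight component: f = m g sin θ = 79.8 N up the slope.
Maximum static friction available: μ_s N = 0.73 × 179.2 = 130.8 N.
Since |79.8| ≤ 130.8 N, static friction is sufficient; f equals the required value, not μ_s N.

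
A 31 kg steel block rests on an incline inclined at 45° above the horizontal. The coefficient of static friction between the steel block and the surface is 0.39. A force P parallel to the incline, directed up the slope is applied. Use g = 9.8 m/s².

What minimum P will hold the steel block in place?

The steel block tends to slide down (tan θ > μ_s), so at the point of impending slip friction acts up-slope at its limit: f = μ_s N.
P is parallel to the surface, so N = m g cos θ = 215 N.
Along the incline: P + μ_s N = m g sin θ, so P = 215 − 0.39×215 = 131 N.

P_min ≈ 131 N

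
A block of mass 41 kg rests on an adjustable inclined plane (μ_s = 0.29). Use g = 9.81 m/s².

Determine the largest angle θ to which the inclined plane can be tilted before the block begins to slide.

θ_max ≈ 16.2°

At the slip threshold, m g sin θ = μ_s · m g cos θ, so tan θ = μ_s.
θ_max = arctan(0.29) = 16.2°.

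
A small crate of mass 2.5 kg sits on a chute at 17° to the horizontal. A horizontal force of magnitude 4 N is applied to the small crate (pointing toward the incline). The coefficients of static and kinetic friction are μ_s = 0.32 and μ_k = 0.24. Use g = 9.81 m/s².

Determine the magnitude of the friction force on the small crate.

Normal direction: N = m g cos θ + P sin θ = 24.62 N.
Parallel to the incline: P cos θ − m g sin θ = 3.825 − 7.17 = -3.345 N; the friction needed to balance this is 3.345 N acting up the slope.
The limit of static friction is μ_s N = 7.879 N.
Since 3.345 N is within the 7.879 N limit, the small crate stays put and friction is exactly 3.35 N.

f ≈ 3.35 N (up the incline)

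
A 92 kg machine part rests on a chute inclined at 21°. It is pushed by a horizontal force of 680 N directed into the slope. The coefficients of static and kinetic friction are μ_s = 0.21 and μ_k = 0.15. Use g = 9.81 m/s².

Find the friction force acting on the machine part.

f ≈ 163 N (down the incline)

Normal direction: N = m g cos θ + P sin θ = 1086 N.
Parallel to the incline: P cos θ − m g sin θ = 634.8 − 323.4 = 311.4 N; the friction needed to balance this is 311.4 N acting down the slope.
Maximum static friction: μ_s N = 0.21 × 1086 = 228.1 N.
The required 311.4 N exceeds the static limit, so the machine part slides up-slope and f = μ_k N = 0.15×1086 = 163 N.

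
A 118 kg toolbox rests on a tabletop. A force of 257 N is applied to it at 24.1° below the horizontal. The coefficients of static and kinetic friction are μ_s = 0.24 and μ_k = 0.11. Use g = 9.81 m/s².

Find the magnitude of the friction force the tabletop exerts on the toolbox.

The vertical component of P adds to the normal force: N = m g + P sin α = 1158 + 104.9 = 1263 N.
The horizontal driving force is P cos α = 234.6 N, so equilibrium needs friction f = 234.6 N.
The static-friction limit is μ_s N = 303 N.
Since 234.6 N does not exceed the limit, the toolbox stays at rest and f = 235 N.

f ≈ 235 N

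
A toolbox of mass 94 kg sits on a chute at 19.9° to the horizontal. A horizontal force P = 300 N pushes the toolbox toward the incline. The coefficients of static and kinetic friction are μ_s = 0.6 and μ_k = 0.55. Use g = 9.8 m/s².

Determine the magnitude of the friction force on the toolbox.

Resolve perpendicular to the incline: N = m g cos θ + P sin θ = 94×9.8×cos 19.9° + 300×sin 19.9° = 968.3 N.
Along the incline, the net driving force (taking up-slope positive) is P cos θ − m g sin θ = 282.1 − 313.6 = -31.47 N, so equilibrium requires friction f = 31.47 N (up-slope).
Maximum static friction: μ_s N = 0.6 × 968.3 = 581 N.
Since 31.47 N is within the 581 N limit, the toolbox stays put and friction is exactly 31.5 N.

f ≈ 31.5 N (up the incline)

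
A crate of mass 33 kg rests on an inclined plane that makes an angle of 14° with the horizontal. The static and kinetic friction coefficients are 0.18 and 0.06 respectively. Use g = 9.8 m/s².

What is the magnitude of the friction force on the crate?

f ≈ 18.8 N (up the incline)

Normal force: N = m g cos θ = 33 × 9.8 × cos 14° = 313.8 N.
Along the slope the weight component is m g sin θ = 78.24 N; friction must supply exactly this, acting up-slope.
Static friction can supply at most μ_s N = 56.48 N.
|78.24| exceeds 56.48 N, so the crate slips down-slope; friction is kinetic, f = μ_k N = 0.06×313.8 = 18.8 N.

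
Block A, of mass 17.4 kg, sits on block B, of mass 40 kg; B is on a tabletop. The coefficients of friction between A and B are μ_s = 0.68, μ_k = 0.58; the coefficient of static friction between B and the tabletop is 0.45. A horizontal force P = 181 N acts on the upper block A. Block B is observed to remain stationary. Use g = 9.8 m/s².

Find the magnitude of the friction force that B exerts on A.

Normal force at the A–B interface: N₁ = m_A g = 170.5 N.
So the A–B interface can sustain at most μ_s N₁ = 116 N of static friction.
P = 181 N exceeds that limit, so A slips over B and the interface friction becomes kinetic: f₁ = μ_k N₁ = 0.58×170.5 = 98.9 N.
By Newton's third law B feels 98.9 N forward from A. With B stationary, the floor's static friction on B balances it: f₂ = 98.9 N (well within μ_s(m_A+m_B)g = 253.1 N).

f ≈ 98.9 N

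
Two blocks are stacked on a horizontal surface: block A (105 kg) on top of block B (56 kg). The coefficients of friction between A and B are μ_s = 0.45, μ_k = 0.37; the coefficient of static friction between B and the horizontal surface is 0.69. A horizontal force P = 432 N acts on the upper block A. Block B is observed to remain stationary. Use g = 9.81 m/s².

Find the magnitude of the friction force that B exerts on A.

f ≈ 432 N

Normal force at the A–B interface: N₁ = m_A g = 1030 N.
So the A–B interface can sustain at most μ_s N₁ = 463.5 N of static friction.
P = 432 N is within that limit, so A and B move together (both at rest); the A–B friction is simply f₁ = P = 432 N.
By Newton's third law B feels 432 N forward from A. With B stationary, the floor's static friction on B balances it: f₂ = 432 N (well within μ_s(m_A+m_B)g = 1090 N).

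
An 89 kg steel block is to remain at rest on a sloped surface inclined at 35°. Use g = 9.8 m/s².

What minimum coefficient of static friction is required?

μ_s,min ≈ 0.7

At the slip threshold m g sin θ = μ_s m g cos θ, so μ_s,min = tan θ.
μ_s,min = tan 35° = 0.7.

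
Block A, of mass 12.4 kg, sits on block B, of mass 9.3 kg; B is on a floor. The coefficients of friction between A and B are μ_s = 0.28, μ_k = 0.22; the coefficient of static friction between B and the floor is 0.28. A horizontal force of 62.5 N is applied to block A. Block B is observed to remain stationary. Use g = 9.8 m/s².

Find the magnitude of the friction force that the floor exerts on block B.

f ≈ 26.7 N

Normal force at the A–B interface: N₁ = m_A g = 121.5 N.
So the A–B interface can sustain at most μ_s N₁ = 34.03 N of static friction.
P = 62.5 N exceeds that limit, so A slips over B and the interface friction becomes kinetic: f₁ = μ_k N₁ = 0.22×121.5 = 26.7 N.
By Newton's third law B feels 26.7 N forward from A. With B stationary, the floor's static friction on B balances it: f₂ = 26.7 N (well within μ_s(m_A+m_B)g = 59.54 N).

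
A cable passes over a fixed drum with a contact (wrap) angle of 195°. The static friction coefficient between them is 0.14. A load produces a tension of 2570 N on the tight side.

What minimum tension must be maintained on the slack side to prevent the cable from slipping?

T_min ≈ 1600 N

Capstan equation at impending slip: T_tight/T_slack = e^{μβ}.
β = 195° = 3.403 rad; e^{μβ} = e^{0.14×3.403} = 1.61.
T_slack = T_tight / e^{μβ} = 2570 / 1.61 = 1600 N.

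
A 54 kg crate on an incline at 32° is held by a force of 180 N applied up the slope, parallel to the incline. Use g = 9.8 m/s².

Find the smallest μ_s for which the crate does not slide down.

μ_s,min ≈ 0.224

N = m g cos θ = 448.8 N.
Friction must make up the shortfall along the incline: f = m g sin θ − P = 280.4 − 180 = 100.4 N.
At the threshold f = μ_s N, so μ_s,min = 100.4/448.8 = 0.224.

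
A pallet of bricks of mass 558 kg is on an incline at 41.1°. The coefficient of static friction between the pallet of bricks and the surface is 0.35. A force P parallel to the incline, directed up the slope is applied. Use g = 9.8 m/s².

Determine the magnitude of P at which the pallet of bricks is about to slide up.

At impending motion up the slope, friction acts down-slope at its limit: f = μ_s N.
P is parallel to the surface, so N = m g cos θ = 4120 N.
Along the incline: P = m g sin θ + μ_s N = 3590 + 0.35×4120 = 5040 N.

P ≈ 5040 N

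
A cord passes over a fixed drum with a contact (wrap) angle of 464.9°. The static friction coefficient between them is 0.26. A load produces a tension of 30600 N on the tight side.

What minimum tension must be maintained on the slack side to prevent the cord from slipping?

T_min ≈ 3710 N

Capstan equation at impending slip: T_tight/T_slack = e^{μβ}.
β = 464.9° = 8.114 rad; e^{μβ} = e^{0.26×8.114} = 8.245.
T_slack = T_tight / e^{μβ} = 30600 / 8.245 = 3710 N.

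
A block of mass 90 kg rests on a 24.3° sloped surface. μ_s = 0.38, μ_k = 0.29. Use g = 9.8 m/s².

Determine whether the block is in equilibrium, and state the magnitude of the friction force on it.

f ≈ 233 N

N = m g cos θ = 804 N.
Down-slope weight component: m g sin θ = 363 N.
μ_s N = 305 N.
363 > 305 N, so it slides; kinetic friction f = μ_k N = 0.29×804 = 233 N.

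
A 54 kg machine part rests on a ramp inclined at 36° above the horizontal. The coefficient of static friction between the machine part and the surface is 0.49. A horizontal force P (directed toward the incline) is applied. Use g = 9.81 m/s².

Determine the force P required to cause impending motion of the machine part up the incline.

At impending motion up the slope, friction acts down-slope at its limit: f = μ_s N.
Perpendicular to the incline: N = m g cos θ + P sin θ.
Along the incline: P cos θ = m g sin θ + μ_s N = m g sin θ + μ_s (m g cos θ + P sin θ).
Solving, P (cos θ − μ_s sin θ) = m g (sin θ + μ_s cos θ), so P = 54×9.81×(sin 36° + 0.49 cos 36°)/(cos 36° − 0.49 sin 36°) = 530×0.9842/0.521 = 1000 N.

P ≈ 1000 N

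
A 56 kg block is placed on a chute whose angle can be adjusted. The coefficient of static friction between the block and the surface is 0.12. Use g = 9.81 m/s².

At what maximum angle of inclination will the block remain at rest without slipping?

At the slip threshold, m g sin θ = μ_s · m g cos θ, so tan θ = μ_s.
θ_max = arctan(0.12) = 6.84°.

θ_max ≈ 6.84°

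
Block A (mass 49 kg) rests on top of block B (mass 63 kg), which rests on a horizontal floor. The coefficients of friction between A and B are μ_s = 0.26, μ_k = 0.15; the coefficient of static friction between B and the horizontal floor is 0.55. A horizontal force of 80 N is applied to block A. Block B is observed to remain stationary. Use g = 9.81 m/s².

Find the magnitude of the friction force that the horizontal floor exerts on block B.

Between the blocks, N₁ = m_A g = 480.7 N.
Maximum static friction on A from B: μ_s N₁ = 0.26×480.7 = 125 N.
Since P = 80 N ≤ 125 N, A does not slip on B; friction on A equals P = 80 N.
By Newton's third law B feels 80 N forward from A. With B stationary, the floor's static friction on B balances it: f₂ = 80 N (well within μ_s(m_A+m_B)g = 604.3 N).

f ≈ 80 N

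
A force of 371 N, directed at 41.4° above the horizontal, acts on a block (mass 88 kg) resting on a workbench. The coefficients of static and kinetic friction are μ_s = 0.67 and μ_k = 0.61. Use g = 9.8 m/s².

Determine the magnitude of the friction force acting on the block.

f ≈ 278 N

The vertical component of P reduces the normal force: N = m g − P sin α = 862.4 − 245.3 = 617.1 N.
The horizontal driving force is P cos α = 278.3 N, so equilibrium needs friction f = 278.3 N.
μ_s N = 0.67 × 617.1 = 413.4 N.
Since 278.3 N does not exceed the limit, the block stays at rest and f = 278 N.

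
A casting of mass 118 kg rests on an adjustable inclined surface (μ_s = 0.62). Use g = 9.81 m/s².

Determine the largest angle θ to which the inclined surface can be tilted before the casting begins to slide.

θ_max ≈ 31.8°

At the slip threshold, m g sin θ = μ_s · m g cos θ, so tan θ = μ_s.
θ_max = arctan(0.62) = 31.8°.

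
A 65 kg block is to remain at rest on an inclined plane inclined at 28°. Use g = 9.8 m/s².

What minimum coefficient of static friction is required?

At the slip threshold m g sin θ = μ_s m g cos θ, so μ_s,min = tan θ.
μ_s,min = tan 28° = 0.532.

μ_s,min ≈ 0.532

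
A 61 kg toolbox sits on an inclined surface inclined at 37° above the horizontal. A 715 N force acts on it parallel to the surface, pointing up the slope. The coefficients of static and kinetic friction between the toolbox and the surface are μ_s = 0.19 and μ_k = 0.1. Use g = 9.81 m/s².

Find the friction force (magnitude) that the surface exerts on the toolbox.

f ≈ 47.8 N (down the incline)

Perpendicular to the surface, N = m g cos θ = 61·9.81·cos 37° = 477.9 N.
The friction needed for equilibrium is m g sin θ − P = 360.1 − 715 = -354.9 N, measured positive up-slope.
Maximum static friction available: μ_s N = 0.19 × 477.9 = 90.8 N.
|-354.9| exceeds 90.8 N, so the toolbox slips up-slope; friction is kinetic, f = μ_k N = 0.1×477.9 = 47.8 N.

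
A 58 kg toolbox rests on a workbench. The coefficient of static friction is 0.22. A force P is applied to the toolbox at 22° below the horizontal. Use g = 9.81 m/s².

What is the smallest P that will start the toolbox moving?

P ≈ 148 N

N = m g + P sin α (the push presses the toolbox into the workbench).
At impending slip, P cos α = μ_s N = μ_s (m g + P sin α).
Solving: P (cos α − μ_s sin α) = μ_s m g → P = 0.22×569/(cos 22° − 0.22 sin 22°) = 125/0.8448 = 148 N.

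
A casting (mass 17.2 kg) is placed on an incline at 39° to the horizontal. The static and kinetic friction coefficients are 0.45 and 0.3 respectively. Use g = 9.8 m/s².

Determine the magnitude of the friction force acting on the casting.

f ≈ 39.3 N (up the incline)

Normal force: N = m g cos θ = 17.2 × 9.8 × cos 39° = 131 N.
For equilibrium along the incline, friction must balance the weight component: f = m g sin θ = 106.1 N up the slope.
The static-friction ceiling is μ_s N = 0.45 × 131 = 58.95 N.
|106.1| exceeds 58.95 N, so the casting slips down-slope; friction is kinetic, f = μ_k N = 0.3×131 = 39.3 N.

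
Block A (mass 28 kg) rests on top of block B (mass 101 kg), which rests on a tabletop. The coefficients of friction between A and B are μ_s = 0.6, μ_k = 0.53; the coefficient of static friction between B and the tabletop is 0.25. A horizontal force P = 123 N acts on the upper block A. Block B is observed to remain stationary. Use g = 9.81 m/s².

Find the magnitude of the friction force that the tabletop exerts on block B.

The normal force B exerts on A is simply A's weight, N₁ = 274.7 N.
So the A–B interface can sustain at most μ_s N₁ = 164.8 N of static friction.
Since P = 123 N ≤ 164.8 N, A does not slip on B; friction on A equals P = 123 N.
By Newton's third law B feels 123 N forward from A. With B stationary, the floor's static friction on B balances it: f₂ = 123 N (well within μ_s(m_A+m_B)g = 316.4 N).

f ≈ 123 N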